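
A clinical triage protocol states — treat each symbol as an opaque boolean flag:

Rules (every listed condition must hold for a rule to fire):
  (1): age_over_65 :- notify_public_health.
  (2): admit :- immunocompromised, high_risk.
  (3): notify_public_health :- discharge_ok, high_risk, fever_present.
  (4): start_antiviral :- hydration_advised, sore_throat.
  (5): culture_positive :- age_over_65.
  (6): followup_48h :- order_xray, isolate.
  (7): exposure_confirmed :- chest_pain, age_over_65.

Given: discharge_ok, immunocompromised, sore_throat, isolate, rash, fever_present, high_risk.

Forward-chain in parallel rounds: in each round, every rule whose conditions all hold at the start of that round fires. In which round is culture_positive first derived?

3

Round 1 — (2), (3), derive admit, notify_public_health.
Round 2 — (1), derive age_over_65.
Round 3 — (5), derive culture_positive.
culture_positive first appears in round 3.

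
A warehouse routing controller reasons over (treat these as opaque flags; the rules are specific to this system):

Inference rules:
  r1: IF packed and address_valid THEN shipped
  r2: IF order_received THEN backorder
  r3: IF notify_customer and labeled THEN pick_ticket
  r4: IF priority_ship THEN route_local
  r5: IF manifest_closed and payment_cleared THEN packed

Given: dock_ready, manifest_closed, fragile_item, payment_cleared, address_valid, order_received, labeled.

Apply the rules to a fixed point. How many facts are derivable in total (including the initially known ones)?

10

Round 1 — r2, r5, derive backorder, packed.
Round 2 — r1, derive shipped.
Closure: {address_valid, backorder, dock_ready, fragile_item, labeled, manifest_closed, order_received, packed, payment_cleared, shipped} — 10 facts.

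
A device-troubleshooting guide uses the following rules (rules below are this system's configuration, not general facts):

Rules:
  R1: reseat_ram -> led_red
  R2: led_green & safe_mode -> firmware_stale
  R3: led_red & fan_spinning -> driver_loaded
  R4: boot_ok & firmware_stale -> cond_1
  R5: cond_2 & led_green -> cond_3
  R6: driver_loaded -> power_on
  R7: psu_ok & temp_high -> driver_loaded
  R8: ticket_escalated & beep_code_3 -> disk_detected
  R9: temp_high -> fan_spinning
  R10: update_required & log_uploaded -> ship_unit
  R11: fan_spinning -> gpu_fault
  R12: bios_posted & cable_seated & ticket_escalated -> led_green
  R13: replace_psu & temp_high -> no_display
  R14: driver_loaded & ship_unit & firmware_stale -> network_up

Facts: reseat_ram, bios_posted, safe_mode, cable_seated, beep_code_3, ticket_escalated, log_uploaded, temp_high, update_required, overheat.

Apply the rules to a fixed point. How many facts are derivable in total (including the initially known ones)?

[1] R1 [reseat_ram -> led_red]; R8 [ticket_escalated & beep_code_3 -> disk_detected]; R9 [temp_high -> fan_spinning]; R10 [update_required & log_uploaded -> ship_unit]; R12 [bios_posted & cable_seated & ticket_escalated -> led_green]. ⇒ new: led_red, disk_detected, fan_spinning, ship_unit, led_green.
[2] R2 [led_green & safe_mode -> firmware_stale]; R3 [led_red & fan_spinning -> driver_loaded]; R11 [fan_spinning -> gpu_fault]. ⇒ new: firmware_stale, driver_loaded, gpu_fault.
[3] R6 [driver_loaded -> power_on]; R14 [driver_loaded & ship_unit & firmware_stale -> network_up]. ⇒ new: power_on, network_up.
Closure: {beep_code_3, bios_posted, cable_seated, disk_detected, driver_loaded, fan_spinning, firmware_stale, gpu_fault, led_green, led_red, log_uploaded, network_up, overheat, power_on, reseat_ram, safe_mode, ship_unit, temp_high, ticket_escalated, update_required} — 20 facts.

20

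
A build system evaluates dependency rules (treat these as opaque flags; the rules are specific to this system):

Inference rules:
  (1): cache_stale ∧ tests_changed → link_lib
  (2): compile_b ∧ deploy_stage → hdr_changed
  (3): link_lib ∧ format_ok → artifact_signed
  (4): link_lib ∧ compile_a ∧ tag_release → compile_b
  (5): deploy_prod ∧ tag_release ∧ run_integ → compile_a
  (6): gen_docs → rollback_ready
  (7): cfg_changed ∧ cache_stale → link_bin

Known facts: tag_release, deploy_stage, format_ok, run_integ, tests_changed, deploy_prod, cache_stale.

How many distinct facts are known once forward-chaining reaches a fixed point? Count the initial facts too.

Round 1: (1) [cache_stale ∧ tests_changed → link_lib]; (5) [deploy_prod ∧ tag_release ∧ run_integ → compile_a]. New: link_lib, compile_a.
Round 2: (3) [link_lib ∧ format_ok → artifact_signed]; (4) [link_lib ∧ compile_a ∧ tag_release → compile_b]. New: artifact_signed, compile_b.
Round 3: (2) [compile_b ∧ deploy_stage → hdr_changed]. New: hdr_changed.
Closure: {artifact_signed, cache_stale, compile_a, compile_b, deploy_prod, deploy_stage, format_ok, hdr_changed, link_lib, run_integ, tag_release, tests_changed} — 12 facts.

12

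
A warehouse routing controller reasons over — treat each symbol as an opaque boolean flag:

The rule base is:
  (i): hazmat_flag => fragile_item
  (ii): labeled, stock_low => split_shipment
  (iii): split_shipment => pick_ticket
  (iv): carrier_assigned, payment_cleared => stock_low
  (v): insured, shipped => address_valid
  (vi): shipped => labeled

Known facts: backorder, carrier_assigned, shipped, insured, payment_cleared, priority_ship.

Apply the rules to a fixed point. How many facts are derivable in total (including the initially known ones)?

Round 1: (iv) [carrier_assigned, payment_cleared => stock_low]; (v) [insured, shipped => address_valid]; (vi) [shipped => labeled]. Adds stock_low, address_valid, labeled.
Round 2: (ii) [labeled, stock_low => split_shipment]. Adds split_shipment.
Round 3: (iii) [split_shipment => pick_ticket]. Adds pick_ticket.
Closure: {address_valid, backorder, carrier_assigned, insured, labeled, payment_cleared, pick_ticket, priority_ship, shipped, split_shipment, stock_low} — 11 facts.

11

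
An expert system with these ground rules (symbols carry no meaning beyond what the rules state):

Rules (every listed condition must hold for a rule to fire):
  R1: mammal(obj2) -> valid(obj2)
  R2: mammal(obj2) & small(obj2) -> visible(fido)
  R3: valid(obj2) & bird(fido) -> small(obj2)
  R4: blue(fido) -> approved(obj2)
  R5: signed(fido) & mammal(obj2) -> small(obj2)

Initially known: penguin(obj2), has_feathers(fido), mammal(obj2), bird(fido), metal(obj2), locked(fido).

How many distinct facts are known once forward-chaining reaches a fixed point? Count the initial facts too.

9

Round 1 fires R1, giving valid(obj2).
Round 2 fires R3, giving small(obj2).
Round 3 fires R2, giving visible(fido).
Closure: {bird(fido), has_feathers(fido), locked(fido), mammal(obj2), metal(obj2), penguin(obj2), small(obj2), valid(obj2), visible(fido)} — 9 facts.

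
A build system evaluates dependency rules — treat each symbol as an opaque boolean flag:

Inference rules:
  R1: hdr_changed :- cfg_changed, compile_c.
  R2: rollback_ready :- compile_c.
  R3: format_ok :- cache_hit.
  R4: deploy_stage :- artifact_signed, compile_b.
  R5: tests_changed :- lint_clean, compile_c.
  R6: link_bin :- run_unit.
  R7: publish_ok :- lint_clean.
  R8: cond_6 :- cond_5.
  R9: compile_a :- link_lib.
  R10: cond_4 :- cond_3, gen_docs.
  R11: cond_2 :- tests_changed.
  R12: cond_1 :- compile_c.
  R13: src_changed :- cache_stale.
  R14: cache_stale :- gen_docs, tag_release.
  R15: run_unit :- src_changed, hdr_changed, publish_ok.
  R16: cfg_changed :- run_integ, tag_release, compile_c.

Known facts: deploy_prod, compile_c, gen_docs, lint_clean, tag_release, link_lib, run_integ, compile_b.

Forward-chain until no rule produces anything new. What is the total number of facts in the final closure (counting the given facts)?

20

[1] R2 [rollback_ready :- compile_c.]; R5 [tests_changed :- lint_clean, compile_c.]; R7 [publish_ok :- lint_clean.]; R9 [compile_a :- link_lib.]; R12 [cond_1 :- compile_c.]; R14 [cache_stale :- gen_docs, tag_release.]; R16 [cfg_changed :- run_integ, tag_release, compile_c.]. ⇒ new: rollback_ready, tests_changed, publish_ok, compile_a, cond_1, cache_stale, cfg_changed.
[2] R1 [hdr_changed :- cfg_changed, compile_c.]; R11 [cond_2 :- tests_changed.]; R13 [src_changed :- cache_stale.]. ⇒ new: hdr_changed, cond_2, src_changed.
[3] R15 [run_unit :- src_changed, hdr_changed, publish_ok.]. ⇒ new: run_unit.
[4] R6 [link_bin :- run_unit.]. ⇒ new: link_bin.
Closure: {cache_stale, cfg_changed, compile_a, compile_b, compile_c, cond_1, cond_2, deploy_prod, gen_docs, hdr_changed, link_bin, link_lib, lint_clean, publish_ok, rollback_ready, run_integ, run_unit, src_changed, tag_release, tests_changed} — 20 facts.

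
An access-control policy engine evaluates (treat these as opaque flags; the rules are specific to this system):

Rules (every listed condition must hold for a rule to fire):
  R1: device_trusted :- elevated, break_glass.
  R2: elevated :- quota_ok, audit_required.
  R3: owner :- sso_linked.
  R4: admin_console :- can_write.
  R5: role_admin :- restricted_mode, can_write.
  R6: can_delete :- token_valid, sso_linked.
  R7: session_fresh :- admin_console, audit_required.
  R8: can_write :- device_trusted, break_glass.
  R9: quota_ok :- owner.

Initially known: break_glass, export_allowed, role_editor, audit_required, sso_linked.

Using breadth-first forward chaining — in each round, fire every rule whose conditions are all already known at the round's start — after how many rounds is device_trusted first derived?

4

[1] R3 [owner :- sso_linked.]. ⇒ new: owner.
[2] R9 [quota_ok :- owner.]. ⇒ new: quota_ok.
[3] R2 [elevated :- quota_ok, audit_required.]. ⇒ new: elevated.
[4] R1 [device_trusted :- elevated, break_glass.]. ⇒ new: device_trusted.
device_trusted first appears in round 4.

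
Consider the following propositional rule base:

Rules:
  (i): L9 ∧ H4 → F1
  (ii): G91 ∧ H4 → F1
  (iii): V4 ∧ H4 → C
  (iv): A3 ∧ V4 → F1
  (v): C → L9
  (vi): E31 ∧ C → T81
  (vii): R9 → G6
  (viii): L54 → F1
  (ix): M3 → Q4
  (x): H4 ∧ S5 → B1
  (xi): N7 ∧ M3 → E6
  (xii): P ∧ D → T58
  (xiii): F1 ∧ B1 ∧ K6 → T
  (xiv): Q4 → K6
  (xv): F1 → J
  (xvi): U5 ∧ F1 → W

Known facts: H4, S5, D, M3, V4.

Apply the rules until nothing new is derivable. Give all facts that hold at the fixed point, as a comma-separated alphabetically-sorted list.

Round 1 fires (iii), (ix), (x), giving C, Q4, B1.
Round 2 fires (v), (xiv), giving L9, K6.
Round 3 fires (i), giving F1.
Round 4 fires (xiii), (xv), giving T, J.

B1, C, D, F1, H4, J, K6, L9, M3, Q4, S5, T, V4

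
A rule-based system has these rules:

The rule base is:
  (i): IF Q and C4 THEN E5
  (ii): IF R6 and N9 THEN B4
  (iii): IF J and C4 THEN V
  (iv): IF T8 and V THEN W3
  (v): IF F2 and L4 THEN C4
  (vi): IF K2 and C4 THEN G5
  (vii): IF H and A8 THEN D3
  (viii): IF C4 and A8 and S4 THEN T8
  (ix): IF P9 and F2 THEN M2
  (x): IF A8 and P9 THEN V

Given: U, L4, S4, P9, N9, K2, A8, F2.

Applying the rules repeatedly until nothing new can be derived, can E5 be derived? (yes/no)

Round 1 fires (v), (ix), (x), giving C4, M2, V.
Round 2 fires (vi), (viii), giving G5, T8.
Round 3 fires (iv), giving W3.
Fixed point reached. E5 is concluded only by (i); (i) needs Q (never derived).

no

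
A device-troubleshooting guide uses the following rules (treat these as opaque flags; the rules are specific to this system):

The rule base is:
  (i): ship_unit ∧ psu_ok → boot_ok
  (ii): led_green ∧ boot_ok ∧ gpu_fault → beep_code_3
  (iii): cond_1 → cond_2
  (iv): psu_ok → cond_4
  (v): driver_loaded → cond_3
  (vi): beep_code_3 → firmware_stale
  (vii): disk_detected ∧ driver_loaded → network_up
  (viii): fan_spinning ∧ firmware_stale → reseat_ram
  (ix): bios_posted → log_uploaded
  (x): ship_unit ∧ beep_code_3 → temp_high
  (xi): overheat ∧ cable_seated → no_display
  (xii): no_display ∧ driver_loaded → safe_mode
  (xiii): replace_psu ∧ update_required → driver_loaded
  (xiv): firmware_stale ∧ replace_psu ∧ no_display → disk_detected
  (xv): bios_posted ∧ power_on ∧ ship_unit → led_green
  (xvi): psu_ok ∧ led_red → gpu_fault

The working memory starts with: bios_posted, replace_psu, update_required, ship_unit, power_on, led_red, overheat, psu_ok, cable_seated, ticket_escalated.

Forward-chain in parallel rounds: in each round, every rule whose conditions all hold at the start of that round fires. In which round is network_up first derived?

5

Round 1: (i) [ship_unit ∧ psu_ok → boot_ok]; (iv) [psu_ok → cond_4]; (ix) [bios_posted → log_uploaded]; (xi) [overheat ∧ cable_seated → no_display]; (xiii) [replace_psu ∧ update_required → driver_loaded]; (xv) [bios_posted ∧ power_on ∧ ship_unit → led_green]; (xvi) [psu_ok ∧ led_red → gpu_fault]. New: boot_ok, cond_4, log_uploaded, no_display, driver_loaded, led_green, gpu_fault.
Round 2: (ii) [led_green ∧ boot_ok ∧ gpu_fault → beep_code_3]; (v) [driver_loaded → cond_3]; (xii) [no_display ∧ driver_loaded → safe_mode]. New: beep_code_3, cond_3, safe_mode.
Round 3: (vi) [beep_code_3 → firmware_stale]; (x) [ship_unit ∧ beep_code_3 → temp_high]. New: firmware_stale, temp_high.
Round 4: (xiv) [firmware_stale ∧ replace_psu ∧ no_display → disk_detected]. New: disk_detected.
Round 5: (vii) [disk_detected ∧ driver_loaded → network_up]. New: network_up.
network_up first appears in round 5.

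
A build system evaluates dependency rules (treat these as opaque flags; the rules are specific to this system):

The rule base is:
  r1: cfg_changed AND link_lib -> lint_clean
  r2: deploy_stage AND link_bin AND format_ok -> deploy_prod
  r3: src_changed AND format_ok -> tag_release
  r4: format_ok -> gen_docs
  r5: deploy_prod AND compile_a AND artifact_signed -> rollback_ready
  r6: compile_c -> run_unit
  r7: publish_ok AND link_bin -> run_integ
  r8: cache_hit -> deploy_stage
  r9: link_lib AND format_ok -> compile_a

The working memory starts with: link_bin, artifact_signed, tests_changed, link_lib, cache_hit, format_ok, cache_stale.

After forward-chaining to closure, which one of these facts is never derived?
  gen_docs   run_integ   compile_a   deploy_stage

run_integ

Round 1: r4 [format_ok -> gen_docs]; r8 [cache_hit -> deploy_stage]; r9 [link_lib AND format_ok -> compile_a]. New: gen_docs, deploy_stage, compile_a.
Round 2: r2 [deploy_stage AND link_bin AND format_ok -> deploy_prod]. New: deploy_prod.
Round 3: r5 [deploy_prod AND compile_a AND artifact_signed -> rollback_ready]. New: rollback_ready.
Derived: deploy_stage (round 1), compile_a (round 1), gen_docs (round 1). run_integ never appears in any round.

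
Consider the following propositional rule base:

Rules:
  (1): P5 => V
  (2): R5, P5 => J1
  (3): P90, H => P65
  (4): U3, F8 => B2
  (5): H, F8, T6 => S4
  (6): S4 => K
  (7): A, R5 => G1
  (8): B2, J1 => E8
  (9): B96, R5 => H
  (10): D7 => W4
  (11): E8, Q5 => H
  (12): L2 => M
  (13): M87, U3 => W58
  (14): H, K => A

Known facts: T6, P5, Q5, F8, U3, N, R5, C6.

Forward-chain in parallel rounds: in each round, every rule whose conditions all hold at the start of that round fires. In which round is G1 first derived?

7

[1] (1) [P5 => V]; (2) [R5, P5 => J1]; (4) [U3, F8 => B2]. ⇒ new: V, J1, B2.
[2] (8) [B2, J1 => E8]. ⇒ new: E8.
[3] (11) [E8, Q5 => H]. ⇒ new: H.
[4] (5) [H, F8, T6 => S4]. ⇒ new: S4.
[5] (6) [S4 => K]. ⇒ new: K.
[6] (14) [H, K => A]. ⇒ new: A.
[7] (7) [A, R5 => G1]. ⇒ new: G1.
G1 first appears in round 7.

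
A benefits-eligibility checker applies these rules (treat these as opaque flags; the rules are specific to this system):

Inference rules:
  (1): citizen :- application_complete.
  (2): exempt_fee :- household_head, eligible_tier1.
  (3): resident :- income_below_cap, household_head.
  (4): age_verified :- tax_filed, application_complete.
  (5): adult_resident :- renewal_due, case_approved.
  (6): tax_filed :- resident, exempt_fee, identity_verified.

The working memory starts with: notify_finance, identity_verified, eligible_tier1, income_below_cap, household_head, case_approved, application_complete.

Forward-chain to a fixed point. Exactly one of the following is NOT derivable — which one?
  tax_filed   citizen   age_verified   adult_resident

Round 1: (1) [citizen :- application_complete.]; (2) [exempt_fee :- household_head, eligible_tier1.]; (3) [resident :- income_below_cap, household_head.]. Adds citizen, exempt_fee, resident.
Round 2: (6) [tax_filed :- resident, exempt_fee, identity_verified.]. Adds tax_filed.
Round 3: (4) [age_verified :- tax_filed, application_complete.]. Adds age_verified.
Derived: age_verified (round 3), citizen (round 1), tax_filed (round 2). adult_resident never appears in any round.

adult_resident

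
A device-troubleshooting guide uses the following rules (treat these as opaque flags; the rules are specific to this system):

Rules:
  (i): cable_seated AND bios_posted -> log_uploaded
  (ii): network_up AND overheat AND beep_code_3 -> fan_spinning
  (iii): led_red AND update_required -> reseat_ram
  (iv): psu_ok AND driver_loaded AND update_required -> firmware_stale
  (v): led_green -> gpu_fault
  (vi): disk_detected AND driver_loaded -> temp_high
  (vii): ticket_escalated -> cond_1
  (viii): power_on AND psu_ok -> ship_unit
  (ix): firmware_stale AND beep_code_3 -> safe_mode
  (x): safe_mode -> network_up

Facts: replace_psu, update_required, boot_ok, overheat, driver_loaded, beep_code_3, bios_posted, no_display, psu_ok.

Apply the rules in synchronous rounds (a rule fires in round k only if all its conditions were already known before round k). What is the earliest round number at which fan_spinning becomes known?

4

Round 1 fires (iv), giving firmware_stale.
Round 2 fires (ix), giving safe_mode.
Round 3 fires (x), giving network_up.
Round 4 fires (ii), giving fan_spinning.
fan_spinning first appears in round 4.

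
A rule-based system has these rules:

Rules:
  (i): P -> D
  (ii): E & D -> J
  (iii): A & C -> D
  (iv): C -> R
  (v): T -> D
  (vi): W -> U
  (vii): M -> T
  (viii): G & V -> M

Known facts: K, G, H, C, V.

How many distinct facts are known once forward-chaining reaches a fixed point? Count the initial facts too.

9

[1] (iv) [C -> R]; (viii) [G & V -> M]. ⇒ new: R, M.
[2] (vii) [M -> T]. ⇒ new: T.
[3] (v) [T -> D]. ⇒ new: D.
Closure: {C, D, G, H, K, M, R, T, V} — 9 facts.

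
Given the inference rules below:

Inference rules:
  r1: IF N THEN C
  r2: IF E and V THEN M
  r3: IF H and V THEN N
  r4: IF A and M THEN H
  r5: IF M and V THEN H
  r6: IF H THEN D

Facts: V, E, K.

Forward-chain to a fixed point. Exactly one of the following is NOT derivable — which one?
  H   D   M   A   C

Round 1 fires r2, giving M.
Round 2 fires r5, giving H.
Round 3 fires r3, r6, giving N, D.
Round 4 fires r1, giving C.
Derived: M (round 1), H (round 2), D (round 3), C (round 4). A never appears in any round.

A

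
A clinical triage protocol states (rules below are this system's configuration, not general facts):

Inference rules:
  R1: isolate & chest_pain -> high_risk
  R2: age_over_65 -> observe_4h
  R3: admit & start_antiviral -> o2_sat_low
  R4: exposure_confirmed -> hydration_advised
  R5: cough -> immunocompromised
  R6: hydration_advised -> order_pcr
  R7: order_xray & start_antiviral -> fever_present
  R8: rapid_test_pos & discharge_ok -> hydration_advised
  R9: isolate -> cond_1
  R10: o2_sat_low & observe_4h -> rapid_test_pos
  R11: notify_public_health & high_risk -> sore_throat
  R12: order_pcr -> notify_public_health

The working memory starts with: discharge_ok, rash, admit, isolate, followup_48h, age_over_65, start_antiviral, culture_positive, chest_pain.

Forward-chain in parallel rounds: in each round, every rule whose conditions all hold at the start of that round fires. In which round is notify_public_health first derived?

Round 1 fires R1, R2, R3, R9, giving high_risk, observe_4h, o2_sat_low, cond_1.
Round 2 fires R10, giving rapid_test_pos.
Round 3 fires R8, giving hydration_advised.
Round 4 fires R6, giving order_pcr.
Round 5 fires R12, giving notify_public_health.
notify_public_health first appears in round 5.

5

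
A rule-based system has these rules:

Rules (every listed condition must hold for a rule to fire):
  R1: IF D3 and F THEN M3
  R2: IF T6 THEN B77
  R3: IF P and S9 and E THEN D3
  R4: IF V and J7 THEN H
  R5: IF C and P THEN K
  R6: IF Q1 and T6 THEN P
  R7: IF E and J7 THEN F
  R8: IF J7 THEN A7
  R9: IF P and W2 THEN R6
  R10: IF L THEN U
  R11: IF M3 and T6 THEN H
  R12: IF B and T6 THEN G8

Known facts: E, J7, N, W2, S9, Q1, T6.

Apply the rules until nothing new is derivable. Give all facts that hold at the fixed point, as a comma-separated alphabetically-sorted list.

A7, B77, D3, E, F, H, J7, M3, N, P, Q1, R6, S9, T6, W2

Round 1: R2 [IF T6 THEN B77]; R6 [IF Q1 and T6 THEN P]; R7 [IF E and J7 THEN F]; R8 [IF J7 THEN A7]. New: B77, P, F, A7.
Round 2: R3 [IF P and S9 and E THEN D3]; R9 [IF P and W2 THEN R6]. New: D3, R6.
Round 3: R1 [IF D3 and F THEN M3]. New: M3.
Round 4: R11 [IF M3 and T6 THEN H]. New: H.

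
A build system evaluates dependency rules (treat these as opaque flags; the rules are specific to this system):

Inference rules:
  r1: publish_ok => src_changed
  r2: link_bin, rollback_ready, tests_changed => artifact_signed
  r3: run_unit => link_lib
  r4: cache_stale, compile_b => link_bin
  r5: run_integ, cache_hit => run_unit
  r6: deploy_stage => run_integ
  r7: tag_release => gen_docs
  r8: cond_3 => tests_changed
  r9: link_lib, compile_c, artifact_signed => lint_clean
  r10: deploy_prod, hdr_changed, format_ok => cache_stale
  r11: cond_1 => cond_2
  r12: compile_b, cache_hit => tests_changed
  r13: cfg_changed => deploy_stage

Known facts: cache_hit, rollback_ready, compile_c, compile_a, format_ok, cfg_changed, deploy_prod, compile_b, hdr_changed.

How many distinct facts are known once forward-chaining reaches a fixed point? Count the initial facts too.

18

[1] r10 [deploy_prod, hdr_changed, format_ok => cache_stale]; r12 [compile_b, cache_hit => tests_changed]; r13 [cfg_changed => deploy_stage]. ⇒ new: cache_stale, tests_changed, deploy_stage.
[2] r4 [cache_stale, compile_b => link_bin]; r6 [deploy_stage => run_integ]. ⇒ new: link_bin, run_integ.
[3] r2 [link_bin, rollback_ready, tests_changed => artifact_signed]; r5 [run_integ, cache_hit => run_unit]. ⇒ new: artifact_signed, run_unit.
[4] r3 [run_unit => link_lib]. ⇒ new: link_lib.
[5] r9 [link_lib, compile_c, artifact_signed => lint_clean]. ⇒ new: lint_clean.
Closure: {artifact_signed, cache_hit, cache_stale, cfg_changed, compile_a, compile_b, compile_c, deploy_prod, deploy_stage, format_ok, hdr_changed, link_bin, link_lib, lint_clean, rollback_ready, run_integ, run_unit, tests_changed} — 18 facts.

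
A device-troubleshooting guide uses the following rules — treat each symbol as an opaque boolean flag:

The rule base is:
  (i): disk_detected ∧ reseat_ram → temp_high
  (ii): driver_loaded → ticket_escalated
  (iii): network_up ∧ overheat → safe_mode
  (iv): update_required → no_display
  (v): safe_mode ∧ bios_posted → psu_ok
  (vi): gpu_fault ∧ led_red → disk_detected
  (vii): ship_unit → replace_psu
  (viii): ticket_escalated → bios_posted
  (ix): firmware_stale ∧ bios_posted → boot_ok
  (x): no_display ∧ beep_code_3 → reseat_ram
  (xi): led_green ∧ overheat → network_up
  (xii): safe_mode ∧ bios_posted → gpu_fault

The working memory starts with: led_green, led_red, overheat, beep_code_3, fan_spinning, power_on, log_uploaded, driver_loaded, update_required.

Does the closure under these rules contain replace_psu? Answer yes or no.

no

Round 1: (ii) [driver_loaded → ticket_escalated]; (iv) [update_required → no_display]; (xi) [led_green ∧ overheat → network_up]. Adds ticket_escalated, no_display, network_up.
Round 2: (iii) [network_up ∧ overheat → safe_mode]; (viii) [ticket_escalated → bios_posted]; (x) [no_display ∧ beep_code_3 → reseat_ram]. Adds safe_mode, bios_posted, reseat_ram.
Round 3: (v) [safe_mode ∧ bios_posted → psu_ok]; (xii) [safe_mode ∧ bios_posted → gpu_fault]. Adds psu_ok, gpu_fault.
Round 4: (vi) [gpu_fault ∧ led_red → disk_detected]. Adds disk_detected.
Round 5: (i) [disk_detected ∧ reseat_ram → temp_high]. Adds temp_high.
Fixed point reached. replace_psu is concluded only by (vii); (vii) needs ship_unit (never derived).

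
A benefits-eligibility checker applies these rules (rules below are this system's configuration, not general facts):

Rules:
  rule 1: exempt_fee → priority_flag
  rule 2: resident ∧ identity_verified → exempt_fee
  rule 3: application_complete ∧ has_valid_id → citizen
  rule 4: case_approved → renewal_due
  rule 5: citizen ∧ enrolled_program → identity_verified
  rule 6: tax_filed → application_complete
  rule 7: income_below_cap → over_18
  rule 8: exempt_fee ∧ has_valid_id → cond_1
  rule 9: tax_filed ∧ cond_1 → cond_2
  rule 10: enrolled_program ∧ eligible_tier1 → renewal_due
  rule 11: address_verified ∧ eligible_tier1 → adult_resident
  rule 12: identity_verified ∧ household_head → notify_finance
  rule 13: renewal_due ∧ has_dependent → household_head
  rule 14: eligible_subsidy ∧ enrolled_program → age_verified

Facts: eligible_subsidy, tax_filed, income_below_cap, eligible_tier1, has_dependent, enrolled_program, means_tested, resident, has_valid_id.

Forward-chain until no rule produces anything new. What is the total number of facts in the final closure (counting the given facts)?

21

[1] rule 6 [tax_filed → application_complete]; rule 7 [income_below_cap → over_18]; rule 10 [enrolled_program ∧ eligible_tier1 → renewal_due]; rule 14 [eligible_subsidy ∧ enrolled_program → age_verified]. ⇒ new: application_complete, over_18, renewal_due, age_verified.
[2] rule 3 [application_complete ∧ has_valid_id → citizen]; rule 13 [renewal_due ∧ has_dependent → household_head]. ⇒ new: citizen, household_head.
[3] rule 5 [citizen ∧ enrolled_program → identity_verified]. ⇒ new: identity_verified.
[4] rule 2 [resident ∧ identity_verified → exempt_fee]; rule 12 [identity_verified ∧ household_head → notify_finance]. ⇒ new: exempt_fee, notify_finance.
[5] rule 1 [exempt_fee → priority_flag]; rule 8 [exempt_fee ∧ has_valid_id → cond_1]. ⇒ new: priority_flag, cond_1.
[6] rule 9 [tax_filed ∧ cond_1 → cond_2]. ⇒ new: cond_2.
Closure: {age_verified, application_complete, citizen, cond_1, cond_2, eligible_subsidy, eligible_tier1, enrolled_program, exempt_fee, has_dependent, has_valid_id, household_head, identity_verified, income_below_cap, means_tested, notify_finance, over_18, priority_flag, renewal_due, resident, tax_filed} — 21 facts.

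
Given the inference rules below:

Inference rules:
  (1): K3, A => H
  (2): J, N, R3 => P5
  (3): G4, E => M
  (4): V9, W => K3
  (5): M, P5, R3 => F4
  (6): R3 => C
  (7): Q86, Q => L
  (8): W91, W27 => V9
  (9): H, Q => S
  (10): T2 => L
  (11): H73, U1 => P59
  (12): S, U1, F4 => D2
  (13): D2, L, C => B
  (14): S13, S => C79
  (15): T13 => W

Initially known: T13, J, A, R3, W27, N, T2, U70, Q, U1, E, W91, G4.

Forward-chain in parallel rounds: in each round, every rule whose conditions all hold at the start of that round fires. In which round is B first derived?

Round 1: (2) [J, N, R3 => P5]; (3) [G4, E => M]; (6) [R3 => C]; (8) [W91, W27 => V9]; (10) [T2 => L]; (15) [T13 => W]. New: P5, M, C, V9, L, W.
Round 2: (4) [V9, W => K3]; (5) [M, P5, R3 => F4]. New: K3, F4.
Round 3: (1) [K3, A => H]. New: H.
Round 4: (9) [H, Q => S]. New: S.
Round 5: (12) [S, U1, F4 => D2]. New: D2.
Round 6: (13) [D2, L, C => B]. New: B.
B first appears in round 6.

6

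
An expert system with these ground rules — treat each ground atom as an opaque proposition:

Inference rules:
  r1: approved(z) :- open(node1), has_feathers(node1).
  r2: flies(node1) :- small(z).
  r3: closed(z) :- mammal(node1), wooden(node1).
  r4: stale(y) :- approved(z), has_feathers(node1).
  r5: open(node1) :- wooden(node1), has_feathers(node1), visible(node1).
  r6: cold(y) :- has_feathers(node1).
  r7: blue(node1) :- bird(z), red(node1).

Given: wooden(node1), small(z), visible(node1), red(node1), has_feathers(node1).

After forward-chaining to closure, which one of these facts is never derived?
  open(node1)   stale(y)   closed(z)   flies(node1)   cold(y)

closed(z)

Round 1: r2 [flies(node1) :- small(z).]; r5 [open(node1) :- wooden(node1), has_feathers(node1), visible(node1).]; r6 [cold(y) :- has_feathers(node1).]. Adds flies(node1), open(node1), cold(y).
Round 2: r1 [approved(z) :- open(node1), has_feathers(node1).]. Adds approved(z).
Round 3: r4 [stale(y) :- approved(z), has_feathers(node1).]. Adds stale(y).
Derived: stale(y) (round 3), open(node1) (round 1), cold(y) (round 1), flies(node1) (round 1). closed(z) never appears in any round.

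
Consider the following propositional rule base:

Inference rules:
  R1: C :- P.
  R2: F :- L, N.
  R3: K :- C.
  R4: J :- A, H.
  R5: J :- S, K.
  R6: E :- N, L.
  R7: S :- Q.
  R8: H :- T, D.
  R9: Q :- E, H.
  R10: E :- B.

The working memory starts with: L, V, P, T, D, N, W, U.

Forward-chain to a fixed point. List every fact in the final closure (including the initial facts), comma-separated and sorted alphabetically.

C, D, E, F, H, J, K, L, N, P, Q, S, T, U, V, W

Round 1 fires R1, R2, R6, R8, giving C, F, E, H.
Round 2 fires R3, R9, giving K, Q.
Round 3 fires R7, giving S.
Round 4 fires R5, giving J.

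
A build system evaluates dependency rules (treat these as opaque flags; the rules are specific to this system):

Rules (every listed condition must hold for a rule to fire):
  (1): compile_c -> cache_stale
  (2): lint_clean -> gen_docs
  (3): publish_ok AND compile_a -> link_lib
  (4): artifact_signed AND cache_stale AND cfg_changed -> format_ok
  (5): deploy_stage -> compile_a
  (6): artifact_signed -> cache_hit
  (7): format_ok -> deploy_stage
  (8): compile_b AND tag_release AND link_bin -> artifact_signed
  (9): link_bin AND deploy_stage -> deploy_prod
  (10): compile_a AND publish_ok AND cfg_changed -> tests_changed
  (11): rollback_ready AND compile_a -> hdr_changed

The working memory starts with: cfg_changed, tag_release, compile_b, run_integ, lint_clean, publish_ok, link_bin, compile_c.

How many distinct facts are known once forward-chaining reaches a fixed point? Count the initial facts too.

[1] (1) [compile_c -> cache_stale]; (2) [lint_clean -> gen_docs]; (8) [compile_b AND tag_release AND link_bin -> artifact_signed]. ⇒ new: cache_stale, gen_docs, artifact_signed.
[2] (4) [artifact_signed AND cache_stale AND cfg_changed -> format_ok]; (6) [artifact_signed -> cache_hit]. ⇒ new: format_ok, cache_hit.
[3] (7) [format_ok -> deploy_stage]. ⇒ new: deploy_stage.
[4] (5) [deploy_stage -> compile_a]; (9) [link_bin AND deploy_stage -> deploy_prod]. ⇒ new: compile_a, deploy_prod.
[5] (3) [publish_ok AND compile_a -> link_lib]; (10) [compile_a AND publish_ok AND cfg_changed -> tests_changed]. ⇒ new: link_lib, tests_changed.
Closure: {artifact_signed, cache_hit, cache_stale, cfg_changed, compile_a, compile_b, compile_c, deploy_prod, deploy_stage, format_ok, gen_docs, link_bin, link_lib, lint_clean, publish_ok, run_integ, tag_release, tests_changed} — 18 facts.

18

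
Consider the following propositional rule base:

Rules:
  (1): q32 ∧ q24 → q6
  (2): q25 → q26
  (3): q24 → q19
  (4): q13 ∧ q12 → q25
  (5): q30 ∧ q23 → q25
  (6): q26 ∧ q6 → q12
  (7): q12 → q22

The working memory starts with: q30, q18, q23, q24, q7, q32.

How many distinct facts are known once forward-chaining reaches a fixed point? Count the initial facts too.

Round 1 — (1), (3), (5), derive q6, q19, q25.
Round 2 — (2), derive q26.
Round 3 — (6), derive q12.
Round 4 — (7), derive q22.
Closure: {q12, q18, q19, q22, q23, q24, q25, q26, q30, q32, q6, q7} — 12 facts.

12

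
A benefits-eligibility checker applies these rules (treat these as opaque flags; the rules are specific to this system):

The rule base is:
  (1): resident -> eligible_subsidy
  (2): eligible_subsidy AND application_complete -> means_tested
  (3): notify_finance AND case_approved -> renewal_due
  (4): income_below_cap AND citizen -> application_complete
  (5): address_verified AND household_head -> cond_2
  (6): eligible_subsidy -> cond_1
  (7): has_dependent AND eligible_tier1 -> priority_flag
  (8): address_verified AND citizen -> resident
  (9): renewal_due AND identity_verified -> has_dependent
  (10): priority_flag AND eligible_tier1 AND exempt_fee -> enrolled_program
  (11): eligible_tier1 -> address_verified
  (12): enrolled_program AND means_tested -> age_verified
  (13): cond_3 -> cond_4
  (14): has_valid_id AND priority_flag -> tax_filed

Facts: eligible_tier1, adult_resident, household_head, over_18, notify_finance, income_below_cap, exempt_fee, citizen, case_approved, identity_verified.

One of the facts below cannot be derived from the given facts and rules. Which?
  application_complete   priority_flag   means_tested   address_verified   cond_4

Round 1: (3) [notify_finance AND case_approved -> renewal_due]; (4) [income_below_cap AND citizen -> application_complete]; (11) [eligible_tier1 -> address_verified]. New: renewal_due, application_complete, address_verified.
Round 2: (5) [address_verified AND household_head -> cond_2]; (8) [address_verified AND citizen -> resident]; (9) [renewal_due AND identity_verified -> has_dependent]. New: cond_2, resident, has_dependent.
Round 3: (1) [resident -> eligible_subsidy]; (7) [has_dependent AND eligible_tier1 -> priority_flag]. New: eligible_subsidy, priority_flag.
Round 4: (2) [eligible_subsidy AND application_complete -> means_tested]; (6) [eligible_subsidy -> cond_1]; (10) [priority_flag AND eligible_tier1 AND exempt_fee -> enrolled_program]. New: means_tested, cond_1, enrolled_program.
Round 5: (12) [enrolled_program AND means_tested -> age_verified]. New: age_verified.
Derived: means_tested (round 4), application_complete (round 1), priority_flag (round 3), address_verified (round 1). cond_4 never appears in any round.

cond_4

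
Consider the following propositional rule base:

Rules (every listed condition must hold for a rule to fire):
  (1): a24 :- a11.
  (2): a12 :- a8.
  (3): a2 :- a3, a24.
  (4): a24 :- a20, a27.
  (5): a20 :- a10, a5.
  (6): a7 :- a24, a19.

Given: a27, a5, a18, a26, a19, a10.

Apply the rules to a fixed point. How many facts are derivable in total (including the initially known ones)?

Round 1: (5) [a20 :- a10, a5.]. Adds a20.
Round 2: (4) [a24 :- a20, a27.]. Adds a24.
Round 3: (6) [a7 :- a24, a19.]. Adds a7.
Closure: {a10, a18, a19, a20, a24, a26, a27, a5, a7} — 9 facts.

9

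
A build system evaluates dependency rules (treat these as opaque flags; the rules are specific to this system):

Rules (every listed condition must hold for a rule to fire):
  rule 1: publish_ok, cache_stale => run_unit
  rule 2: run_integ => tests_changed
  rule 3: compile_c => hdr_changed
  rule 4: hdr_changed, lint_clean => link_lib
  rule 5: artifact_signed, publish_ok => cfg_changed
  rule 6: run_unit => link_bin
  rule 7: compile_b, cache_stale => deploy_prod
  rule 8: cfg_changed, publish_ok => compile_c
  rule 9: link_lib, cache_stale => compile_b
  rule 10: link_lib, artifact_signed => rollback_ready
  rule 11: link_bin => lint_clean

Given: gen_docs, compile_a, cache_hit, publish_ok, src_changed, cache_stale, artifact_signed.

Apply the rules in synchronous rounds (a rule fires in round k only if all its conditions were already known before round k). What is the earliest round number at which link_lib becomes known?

4

Round 1 fires rule 1, rule 5, giving run_unit, cfg_changed.
Round 2 fires rule 6, rule 8, giving link_bin, compile_c.
Round 3 fires rule 3, rule 11, giving hdr_changed, lint_clean.
Round 4 fires rule 4, giving link_lib.
link_lib first appears in round 4.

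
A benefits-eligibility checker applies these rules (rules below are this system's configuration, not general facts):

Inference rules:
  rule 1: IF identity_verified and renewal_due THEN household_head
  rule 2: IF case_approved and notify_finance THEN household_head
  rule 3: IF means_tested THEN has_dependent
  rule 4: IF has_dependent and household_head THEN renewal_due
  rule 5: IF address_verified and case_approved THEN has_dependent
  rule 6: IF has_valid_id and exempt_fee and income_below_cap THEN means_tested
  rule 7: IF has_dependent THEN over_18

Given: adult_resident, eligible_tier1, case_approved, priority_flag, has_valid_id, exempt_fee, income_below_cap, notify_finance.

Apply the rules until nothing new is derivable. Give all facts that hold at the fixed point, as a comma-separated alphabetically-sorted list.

adult_resident, case_approved, eligible_tier1, exempt_fee, has_dependent, has_valid_id, household_head, income_below_cap, means_tested, notify_finance, over_18, priority_flag, renewal_due

Round 1: rule 2 [IF case_approved and notify_finance THEN household_head]; rule 6 [IF has_valid_id and exempt_fee and income_below_cap THEN means_tested]. New: household_head, means_tested.
Round 2: rule 3 [IF means_tested THEN has_dependent]. New: has_dependent.
Round 3: rule 4 [IF has_dependent and household_head THEN renewal_due]; rule 7 [IF has_dependent THEN over_18]. New: renewal_due, over_18.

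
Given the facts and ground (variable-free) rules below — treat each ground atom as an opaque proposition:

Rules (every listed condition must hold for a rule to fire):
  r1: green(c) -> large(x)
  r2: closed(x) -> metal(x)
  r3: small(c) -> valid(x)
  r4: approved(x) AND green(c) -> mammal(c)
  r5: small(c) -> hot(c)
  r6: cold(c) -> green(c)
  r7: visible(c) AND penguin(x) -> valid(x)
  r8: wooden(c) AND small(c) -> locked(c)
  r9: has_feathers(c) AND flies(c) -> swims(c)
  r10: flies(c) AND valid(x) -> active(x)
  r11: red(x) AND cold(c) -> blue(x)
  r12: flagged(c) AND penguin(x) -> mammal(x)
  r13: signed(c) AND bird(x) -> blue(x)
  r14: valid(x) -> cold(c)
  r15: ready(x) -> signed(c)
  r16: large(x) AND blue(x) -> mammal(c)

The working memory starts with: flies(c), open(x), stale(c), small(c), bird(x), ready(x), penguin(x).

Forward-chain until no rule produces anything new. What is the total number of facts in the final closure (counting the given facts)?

Round 1 fires r3, r5, r15, giving valid(x), hot(c), signed(c).
Round 2 fires r10, r13, r14, giving active(x), blue(x), cold(c).
Round 3 fires r6, giving green(c).
Round 4 fires r1, giving large(x).
Round 5 fires r16, giving mammal(c).
Closure: {active(x), bird(x), blue(x), cold(c), flies(c), green(c), hot(c), large(x), mammal(c), open(x), penguin(x), ready(x), signed(c), small(c), stale(c), valid(x)} — 16 facts.

16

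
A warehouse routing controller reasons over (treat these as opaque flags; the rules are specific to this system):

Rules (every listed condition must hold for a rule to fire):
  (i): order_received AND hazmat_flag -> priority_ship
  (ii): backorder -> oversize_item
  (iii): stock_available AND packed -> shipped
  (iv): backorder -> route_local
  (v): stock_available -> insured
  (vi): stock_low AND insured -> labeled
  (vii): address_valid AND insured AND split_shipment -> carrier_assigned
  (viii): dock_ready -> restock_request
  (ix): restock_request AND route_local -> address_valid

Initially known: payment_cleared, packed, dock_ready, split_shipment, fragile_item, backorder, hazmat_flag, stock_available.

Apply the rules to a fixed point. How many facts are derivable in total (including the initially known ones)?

15

Round 1: (ii) [backorder -> oversize_item]; (iii) [stock_available AND packed -> shipped]; (iv) [backorder -> route_local]; (v) [stock_available -> insured]; (viii) [dock_ready -> restock_request]. Adds oversize_item, shipped, route_local, insured, restock_request.
Round 2: (ix) [restock_request AND route_local -> address_valid]. Adds address_valid.
Round 3: (vii) [address_valid AND insured AND split_shipment -> carrier_assigned]. Adds carrier_assigned.
Closure: {address_valid, backorder, carrier_assigned, dock_ready, fragile_item, hazmat_flag, insured, oversize_item, packed, payment_cleared, restock_request, route_local, shipped, split_shipment, stock_available} — 15 facts.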